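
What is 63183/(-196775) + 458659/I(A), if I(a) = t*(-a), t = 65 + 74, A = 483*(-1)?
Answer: 86010707654/13210883175 ≈ 6.5106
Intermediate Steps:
A = -483
t = 139
I(a) = -139*a (I(a) = 139*(-a) = -139*a)
63183/(-196775) + 458659/I(A) = 63183/(-196775) + 458659/((-139*(-483))) = 63183*(-1/196775) + 458659/67137 = -63183/196775 + 458659*(1/67137) = -63183/196775 + 458659/67137 = 86010707654/13210883175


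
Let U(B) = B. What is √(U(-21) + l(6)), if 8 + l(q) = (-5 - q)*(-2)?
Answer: I*√7 ≈ 2.6458*I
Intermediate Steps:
l(q) = 2 + 2*q (l(q) = -8 + (-5 - q)*(-2) = -8 + (10 + 2*q) = 2 + 2*q)
√(U(-21) + l(6)) = √(-21 + (2 + 2*6)) = √(-21 + (2 + 12)) = √(-21 + 14) = √(-7) = I*√7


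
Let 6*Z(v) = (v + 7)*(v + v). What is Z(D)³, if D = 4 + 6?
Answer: 4913000/27 ≈ 1.8196e+5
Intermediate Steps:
D = 10
Z(v) = v*(7 + v)/3 (Z(v) = ((v + 7)*(v + v))/6 = ((7 + v)*(2*v))/6 = (2*v*(7 + v))/6 = v*(7 + v)/3)
Z(D)³ = ((⅓)*10*(7 + 10))³ = ((⅓)*10*17)³ = (170/3)³ = 4913000/27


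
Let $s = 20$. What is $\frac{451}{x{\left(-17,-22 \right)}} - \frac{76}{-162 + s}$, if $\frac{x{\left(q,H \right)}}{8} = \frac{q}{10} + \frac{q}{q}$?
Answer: $- \frac{159041}{1988} \approx -80.0$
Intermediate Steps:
$x{\left(q,H \right)} = 8 + \frac{4 q}{5}$ ($x{\left(q,H \right)} = 8 \left(\frac{q}{10} + \frac{q}{q}\right) = 8 \left(q \frac{1}{10} + 1\right) = 8 \left(\frac{q}{10} + 1\right) = 8 \left(1 + \frac{q}{10}\right) = 8 + \frac{4 q}{5}$)
$\frac{451}{x{\left(-17,-22 \right)}} - \frac{76}{-162 + s} = \frac{451}{8 + \frac{4}{5} \left(-17\right)} - \frac{76}{-162 + 20} = \frac{451}{8 - \frac{68}{5}} - \frac{76}{-142} = \frac{451}{- \frac{28}{5}} - - \frac{38}{71} = 451 \left(- \frac{5}{28}\right) + \frac{38}{71} = - \frac{2255}{28} + \frac{38}{71} = - \frac{159041}{1988}$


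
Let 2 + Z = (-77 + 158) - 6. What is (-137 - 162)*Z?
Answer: -21827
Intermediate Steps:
Z = 73 (Z = -2 + ((-77 + 158) - 6) = -2 + (81 - 6) = -2 + 75 = 73)
(-137 - 162)*Z = (-137 - 162)*73 = -299*73 = -21827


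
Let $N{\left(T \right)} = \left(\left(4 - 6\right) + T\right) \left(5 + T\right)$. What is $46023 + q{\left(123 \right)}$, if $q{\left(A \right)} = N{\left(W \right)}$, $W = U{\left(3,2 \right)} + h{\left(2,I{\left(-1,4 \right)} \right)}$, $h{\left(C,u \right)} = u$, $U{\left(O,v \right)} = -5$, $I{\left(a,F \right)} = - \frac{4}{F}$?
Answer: $46031$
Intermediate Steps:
$W = -6$ ($W = -5 - \frac{4}{4} = -5 - 1 = -6$)
$N{\left(T \right)} = \left(-2 + T\right) \left(5 + T\right)$ ($N{\left(T \right)} = \left(\left(4 - 6\right) + T\right) \left(5 + T\right) = \left(-2 + T\right) \left(5 + T\right)$)
$q{\left(A \right)} = 8$ ($q{\left(A \right)} = -10 + \left(-6\right)^{2} + 3 \left(-6\right) = -10 + 36 - 18 = 8$)
$46023 + q{\left(123 \right)} = 46023 + 8 = 46031$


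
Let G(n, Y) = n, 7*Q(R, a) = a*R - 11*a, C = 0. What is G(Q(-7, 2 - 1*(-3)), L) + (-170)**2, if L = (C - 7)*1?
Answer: 202210/7 ≈ 28887.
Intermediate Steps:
Q(R, a) = -11*a/7 + R*a/7 (Q(R, a) = (a*R - 11*a)/7 = (R*a - 11*a)/7 = (-11*a + R*a)/7 = -11*a/7 + R*a/7)
L = -7 (L = (0 - 7)*1 = -7*1 = -7)
G(Q(-7, 2 - 1*(-3)), L) + (-170)**2 = (2 - 1*(-3))*(-11 - 7)/7 + (-170)**2 = (1/7)*(2 + 3)*(-18) + 28900 = (1/7)*5*(-18) + 28900 = -90/7 + 28900 = 202210/7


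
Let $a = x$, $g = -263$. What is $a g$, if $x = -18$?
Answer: $4734$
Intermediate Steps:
$a = -18$
$a g = \left(-18\right) \left(-263\right) = 4734$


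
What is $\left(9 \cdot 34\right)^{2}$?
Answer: $93636$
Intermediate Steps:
$\left(9 \cdot 34\right)^{2} = 306^{2} = 93636$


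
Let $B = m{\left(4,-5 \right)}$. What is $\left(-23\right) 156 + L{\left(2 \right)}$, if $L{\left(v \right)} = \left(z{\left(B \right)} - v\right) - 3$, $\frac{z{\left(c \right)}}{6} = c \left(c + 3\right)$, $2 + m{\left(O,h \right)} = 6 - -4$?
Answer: $-3065$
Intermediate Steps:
$m{\left(O,h \right)} = 8$ ($m{\left(O,h \right)} = -2 + \left(6 - -4\right) = -2 + \left(6 + 4\right) = -2 + 10 = 8$)
$B = 8$
$z{\left(c \right)} = 6 c \left(3 + c\right)$ ($z{\left(c \right)} = 6 c \left(c + 3\right) = 6 c \left(3 + c\right)$)
$L{\left(v \right)} = 525 - v$ ($L{\left(v \right)} = \left(6 \cdot 8 \left(3 + 8\right) - v\right) - 3 = \left(6 \cdot 8 \cdot 11 - v\right) - 3 = \left(528 - v\right) - 3 = 525 - v$)
$\left(-23\right) 156 + L{\left(2 \right)} = \left(-23\right) 156 + \left(525 - 2\right) = -3588 + \left(525 - 2\right) = -3588 + 523 = -3065$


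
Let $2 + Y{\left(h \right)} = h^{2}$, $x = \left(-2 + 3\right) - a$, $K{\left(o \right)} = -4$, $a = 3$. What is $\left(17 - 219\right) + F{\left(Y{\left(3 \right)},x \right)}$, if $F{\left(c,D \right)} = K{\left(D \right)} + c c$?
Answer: $-157$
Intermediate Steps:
$x = -2$ ($x = \left(-2 + 3\right) - 3 = 1 - 3 = -2$)
$Y{\left(h \right)} = -2 + h^{2}$
$F{\left(c,D \right)} = -4 + c^{2}$ ($F{\left(c,D \right)} = -4 + c c = -4 + c^{2}$)
$\left(17 - 219\right) + F{\left(Y{\left(3 \right)},x \right)} = \left(17 - 219\right) - \left(4 - \left(-2 + 3^{2}\right)^{2}\right) = -202 - \left(4 - \left(-2 + 9\right)^{2}\right) = -202 - \left(4 - 7^{2}\right) = -202 + \left(-4 + 49\right) = -202 + 45 = -157$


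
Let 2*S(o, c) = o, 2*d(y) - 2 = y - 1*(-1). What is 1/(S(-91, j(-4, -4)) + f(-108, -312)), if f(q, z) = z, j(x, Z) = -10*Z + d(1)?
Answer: -2/715 ≈ -0.0027972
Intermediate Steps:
d(y) = 3/2 + y/2 (d(y) = 1 + (y - 1*(-1))/2 = 1 + (y + 1)/2 = 1 + (1 + y)/2 = 1 + (1/2 + y/2) = 3/2 + y/2)
j(x, Z) = 2 - 10*Z (j(x, Z) = -10*Z + (3/2 + (1/2)*1) = -10*Z + (3/2 + 1/2) = -10*Z + 2 = 2 - 10*Z)
S(o, c) = o/2
1/(S(-91, j(-4, -4)) + f(-108, -312)) = 1/((1/2)*(-91) - 312) = 1/(-91/2 - 312) = 1/(-715/2) = -2/715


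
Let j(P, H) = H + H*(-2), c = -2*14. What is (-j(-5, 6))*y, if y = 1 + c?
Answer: -162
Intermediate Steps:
c = -28
j(P, H) = -H (j(P, H) = H - 2*H = -H)
y = -27 (y = 1 - 28 = -27)
(-j(-5, 6))*y = -(-1)*6*(-27) = -1*(-6)*(-27) = 6*(-27) = -162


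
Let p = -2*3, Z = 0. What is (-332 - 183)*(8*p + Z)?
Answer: 24720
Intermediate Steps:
p = -6
(-332 - 183)*(8*p + Z) = (-332 - 183)*(8*(-6) + 0) = -515*(-48 + 0) = -515*(-48) = 24720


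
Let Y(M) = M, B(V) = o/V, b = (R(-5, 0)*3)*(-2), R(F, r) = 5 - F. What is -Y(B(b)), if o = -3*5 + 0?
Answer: -¼ ≈ -0.25000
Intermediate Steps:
o = -15 (o = -15 + 0 = -15)
b = -60 (b = ((5 - 1*(-5))*3)*(-2) = ((5 + 5)*3)*(-2) = (10*3)*(-2) = 30*(-2) = -60)
B(V) = -15/V
-Y(B(b)) = -(-15)/(-60) = -(-15)*(-1)/60 = -1*¼ = -¼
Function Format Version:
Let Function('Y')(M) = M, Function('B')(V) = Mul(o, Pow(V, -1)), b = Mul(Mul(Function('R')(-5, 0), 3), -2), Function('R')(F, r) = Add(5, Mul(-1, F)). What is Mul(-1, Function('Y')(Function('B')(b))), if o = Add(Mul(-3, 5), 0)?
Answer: Rational(-1, 4) ≈ -0.25000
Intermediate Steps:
o = -15 (o = Add(-15, 0) = -15)
b = -60 (b = Mul(Mul(Add(5, Mul(-1, -5)), 3), -2) = Mul(Mul(Add(5, 5), 3), -2) = Mul(Mul(10, 3), -2) = Mul(30, -2) = -60)
Function('B')(V) = Mul(-15, Pow(V, -1))
Mul(-1, Function('Y')(Function('B')(b))) = Mul(-1, Mul(-15, Pow(-60, -1))) = Mul(-1, Mul(-15, Rational(-1, 60))) = Mul(-1, Rational(1, 4)) = Rational(-1, 4)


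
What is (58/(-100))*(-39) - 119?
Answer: -4819/50 ≈ -96.380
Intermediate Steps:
(58/(-100))*(-39) - 119 = (58*(-1/100))*(-39) - 119 = -29/50*(-39) - 119 = 1131/50 - 119 = -4819/50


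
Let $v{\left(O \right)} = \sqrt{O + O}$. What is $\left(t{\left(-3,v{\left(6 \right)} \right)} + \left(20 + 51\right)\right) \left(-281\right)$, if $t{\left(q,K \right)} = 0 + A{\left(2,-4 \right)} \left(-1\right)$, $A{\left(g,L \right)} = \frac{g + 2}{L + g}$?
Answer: $-20513$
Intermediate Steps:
$A{\left(g,L \right)} = \frac{2 + g}{L + g}$
$v{\left(O \right)} = \sqrt{2} \sqrt{O}$ ($v{\left(O \right)} = \sqrt{2 O} = \sqrt{2} \sqrt{O}$)
$t{\left(q,K \right)} = 2$ ($t{\left(q,K \right)} = 0 + \frac{2 + 2}{-4 + 2} \left(-1\right) = 0 + \frac{1}{-2} \cdot 4 \left(-1\right) = 0 + \left(- \frac{1}{2}\right) 4 \left(-1\right) = 0 - -2 = 0 + 2 = 2$)
$\left(t{\left(-3,v{\left(6 \right)} \right)} + \left(20 + 51\right)\right) \left(-281\right) = \left(2 + \left(20 + 51\right)\right) \left(-281\right) = \left(2 + 71\right) \left(-281\right) = 73 \left(-281\right) = -20513$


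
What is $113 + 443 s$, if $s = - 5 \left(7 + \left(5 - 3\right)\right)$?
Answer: $-19822$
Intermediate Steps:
$s = -45$ ($s = - 5 \left(7 + 2\right) = \left(-5\right) 9 = -45$)
$113 + 443 s = 113 + 443 \left(-45\right) = 113 - 19935 = -19822$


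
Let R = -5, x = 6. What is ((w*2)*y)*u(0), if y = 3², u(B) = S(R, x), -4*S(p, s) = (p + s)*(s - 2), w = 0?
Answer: 0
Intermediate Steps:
S(p, s) = -(-2 + s)*(p + s)/4 (S(p, s) = -(p + s)*(s - 2)/4 = -(p + s)*(-2 + s)/4 = -(-2 + s)*(p + s)/4)
u(B) = -1 (u(B) = (½)*(-5) + (½)*6 - ¼*6² - ¼*(-5)*6 = -5/2 + 3 - ¼*36 + 15/2 = -5/2 + 3 - 9 + 15/2 = -1)
y = 9
((w*2)*y)*u(0) = ((0*2)*9)*(-1) = (0*9)*(-1) = 0*(-1) = 0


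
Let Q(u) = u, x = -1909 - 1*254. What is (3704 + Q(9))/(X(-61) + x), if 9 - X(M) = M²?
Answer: -79/125 ≈ -0.63200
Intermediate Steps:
x = -2163 (x = -1909 - 254 = -2163)
X(M) = 9 - M²
(3704 + Q(9))/(X(-61) + x) = (3704 + 9)/((9 - 1*(-61)²) - 2163) = 3713/((9 - 1*3721) - 2163) = 3713/((9 - 3721) - 2163) = 3713/(-3712 - 2163) = 3713/(-5875) = 3713*(-1/5875) = -79/125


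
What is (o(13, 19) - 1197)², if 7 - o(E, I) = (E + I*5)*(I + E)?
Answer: 21585316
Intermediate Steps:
o(E, I) = 7 - (E + I)*(E + 5*I) (o(E, I) = 7 - (E + I*5)*(I + E) = 7 - (E + 5*I)*(E + I) = 7 - (E + I)*(E + 5*I))
(o(13, 19) - 1197)² = ((7 - 1*13² - 5*19² - 6*13*19) - 1197)² = ((7 - 1*169 - 5*361 - 1482) - 1197)² = ((7 - 169 - 1805 - 1482) - 1197)² = (-3449 - 1197)² = (-4646)² = 21585316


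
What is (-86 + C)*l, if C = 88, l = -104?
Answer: -208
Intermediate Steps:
(-86 + C)*l = (-86 + 88)*(-104) = 2*(-104) = -208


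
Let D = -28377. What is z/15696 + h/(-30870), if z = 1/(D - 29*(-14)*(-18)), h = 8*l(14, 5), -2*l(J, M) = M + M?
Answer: 248938217/192118333680 ≈ 0.0012958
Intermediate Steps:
l(J, M) = -M (l(J, M) = -(M + M)/2 = -M)
h = -40 (h = 8*(-1*5) = 8*(-5) = -40)
z = -1/35685 (z = 1/(-28377 - 29*(-14)*(-18)) = 1/(-28377 + 406*(-18)) = 1/(-28377 - 7308) = 1/(-35685) = -1/35685 ≈ -2.8023e-5)
z/15696 + h/(-30870) = -1/35685/15696 - 40/(-30870) = -1/35685*1/15696 - 40*(-1/30870) = -1/560111760 + 4/3087 = 248938217/192118333680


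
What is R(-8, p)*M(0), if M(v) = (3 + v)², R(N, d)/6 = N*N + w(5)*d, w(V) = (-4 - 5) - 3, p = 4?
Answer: 864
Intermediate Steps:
w(V) = -12 (w(V) = -9 - 3 = -12)
R(N, d) = -72*d + 6*N² (R(N, d) = 6*(N*N - 12*d) = 6*(N² - 12*d) = -72*d + 6*N²)
R(-8, p)*M(0) = (-72*4 + 6*(-8)²)*(3 + 0)² = (-288 + 6*64)*3² = (-288 + 384)*9 = 96*9 = 864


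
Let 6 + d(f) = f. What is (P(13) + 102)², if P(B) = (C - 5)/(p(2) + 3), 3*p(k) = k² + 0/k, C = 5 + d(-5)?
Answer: 1671849/169 ≈ 9892.6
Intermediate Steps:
d(f) = -6 + f
C = -6 (C = 5 + (-6 - 5) = 5 - 11 = -6)
p(k) = k²/3 (p(k) = (k² + 0/k)/3 = (k² + 0)/3 = k²/3)
P(B) = -33/13 (P(B) = (-6 - 5)/((⅓)*2² + 3) = -11/((⅓)*4 + 3) = -11/(4/3 + 3) = -11/13/3 = -11*3/13 = -33/13)
(P(13) + 102)² = (-33/13 + 102)² = (1293/13)² = 1671849/169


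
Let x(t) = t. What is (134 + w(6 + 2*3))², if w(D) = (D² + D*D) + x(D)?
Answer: 188356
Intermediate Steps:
w(D) = D + 2*D² (w(D) = (D² + D*D) + D = (D² + D²) + D = 2*D² + D = D + 2*D²)
(134 + w(6 + 2*3))² = (134 + (6 + 2*3)*(1 + 2*(6 + 2*3)))² = (134 + (6 + 6)*(1 + 2*(6 + 6)))² = (134 + 12*(1 + 2*12))² = (134 + 12*(1 + 24))² = (134 + 12*25)² = (134 + 300)² = 434² = 188356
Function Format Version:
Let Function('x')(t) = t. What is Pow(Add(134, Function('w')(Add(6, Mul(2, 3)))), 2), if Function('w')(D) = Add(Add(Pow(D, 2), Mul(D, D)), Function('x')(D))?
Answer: 188356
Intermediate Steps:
Function('w')(D) = Add(D, Mul(2, Pow(D, 2))) (Function('w')(D) = Add(Add(Pow(D, 2), Mul(D, D)), D) = Add(Add(Pow(D, 2), Pow(D, 2)), D) = Add(Mul(2, Pow(D, 2)), D) = Add(D, Mul(2, Pow(D, 2))))
Pow(Add(134, Function('w')(Add(6, Mul(2, 3)))), 2) = Pow(Add(134, Mul(Add(6, Mul(2, 3)), Add(1, Mul(2, Add(6, Mul(2, 3)))))), 2) = Pow(Add(134, Mul(Add(6, 6), Add(1, Mul(2, Add(6, 6))))), 2) = Pow(Add(134, Mul(12, Add(1, Mul(2, 12)))), 2) = Pow(Add(134, Mul(12, Add(1, 24))), 2) = Pow(Add(134, Mul(12, 25)), 2) = Pow(Add(134, 300), 2) = Pow(434, 2) = 188356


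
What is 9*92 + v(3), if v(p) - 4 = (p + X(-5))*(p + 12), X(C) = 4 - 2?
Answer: 907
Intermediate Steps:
X(C) = 2 (X(C) = 4 - 1*2 = 4 - 2 = 2)
v(p) = 4 + (2 + p)*(12 + p) (v(p) = 4 + (p + 2)*(p + 12) = 4 + (2 + p)*(12 + p))
9*92 + v(3) = 9*92 + (28 + 3**2 + 14*3) = 828 + (28 + 9 + 42) = 828 + 79 = 907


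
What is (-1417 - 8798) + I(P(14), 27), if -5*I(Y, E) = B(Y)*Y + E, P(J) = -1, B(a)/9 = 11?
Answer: -51003/5 ≈ -10201.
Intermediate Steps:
B(a) = 99 (B(a) = 9*11 = 99)
I(Y, E) = -99*Y/5 - E/5 (I(Y, E) = -(99*Y + E)/5 = -(E + 99*Y)/5 = -99*Y/5 - E/5)
(-1417 - 8798) + I(P(14), 27) = (-1417 - 8798) + (-99/5*(-1) - ⅕*27) = -10215 + (99/5 - 27/5) = -10215 + 72/5 = -51003/5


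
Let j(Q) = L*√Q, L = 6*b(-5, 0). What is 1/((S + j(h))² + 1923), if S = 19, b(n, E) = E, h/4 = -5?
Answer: 1/2284 ≈ 0.00043783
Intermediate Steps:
h = -20 (h = 4*(-5) = -20)
L = 0 (L = 6*0 = 0)
j(Q) = 0 (j(Q) = 0*√Q = 0)
1/((S + j(h))² + 1923) = 1/((19 + 0)² + 1923) = 1/(19² + 1923) = 1/(361 + 1923) = 1/2284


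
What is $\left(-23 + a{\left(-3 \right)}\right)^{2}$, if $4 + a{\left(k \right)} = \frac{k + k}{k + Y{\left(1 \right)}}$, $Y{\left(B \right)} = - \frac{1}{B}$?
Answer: $\frac{2601}{4} \approx 650.25$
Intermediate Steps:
$a{\left(k \right)} = -4 + \frac{2 k}{-1 + k}$ ($a{\left(k \right)} = -4 + \frac{k + k}{k - 1^{-1}} = -4 + \frac{2 k}{k - 1} = -4 + \frac{2 k}{-1 + k}$)
$\left(-23 + a{\left(-3 \right)}\right)^{2} = \left(-23 + \frac{2 \left(2 - -3\right)}{-1 - 3}\right)^{2} = \left(-23 + \frac{2 \left(2 + 3\right)}{-4}\right)^{2} = \left(-23 + 2 \left(- \frac{1}{4}\right) 5\right)^{2} = \left(-23 - \frac{5}{2}\right)^{2} = \left(- \frac{51}{2}\right)^{2} = \frac{2601}{4}$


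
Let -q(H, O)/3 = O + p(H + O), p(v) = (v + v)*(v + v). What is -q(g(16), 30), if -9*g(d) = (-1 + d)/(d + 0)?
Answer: 2076505/192 ≈ 10815.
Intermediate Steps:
g(d) = -(-1 + d)/(9*d) (g(d) = -(-1 + d)/(9*(d + 0)) = -(-1 + d)/(9*d))
p(v) = 4*v**2 (p(v) = (2*v)*(2*v) = 4*v**2)
q(H, O) = -12*(H + O)**2 - 3*O (q(H, O) = -3*(O + 4*(H + O)**2) = -12*(H + O)**2 - 3*O)
-q(g(16), 30) = -(-12*((1/9)*(1 - 1*16)/16 + 30)**2 - 3*30) = -(-12*((1/9)*(1/16)*(1 - 16) + 30)**2 - 90) = -(-12*((1/9)*(1/16)*(-15) + 30)**2 - 90) = -(-12*(-5/48 + 30)**2 - 90) = -(-12*(1435/48)**2 - 90) = -(-12*2059225/2304 - 90) = -(-2059225/192 - 90) = -1*(-2076505/192) = 2076505/192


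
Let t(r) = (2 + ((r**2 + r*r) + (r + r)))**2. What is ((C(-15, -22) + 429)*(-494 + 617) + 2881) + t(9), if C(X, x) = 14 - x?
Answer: 93200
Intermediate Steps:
t(r) = (2 + 2*r + 2*r**2)**2 (t(r) = (2 + ((r**2 + r**2) + 2*r))**2 = (2 + (2*r**2 + 2*r))**2 = (2 + (2*r + 2*r**2))**2 = (2 + 2*r + 2*r**2)**2)
((C(-15, -22) + 429)*(-494 + 617) + 2881) + t(9) = (((14 - 1*(-22)) + 429)*(-494 + 617) + 2881) + 4*(1 + 9 + 9**2)**2 = (((14 + 22) + 429)*123 + 2881) + 4*(1 + 9 + 81)**2 = ((36 + 429)*123 + 2881) + 4*91**2 = (465*123 + 2881) + 4*8281 = (57195 + 2881) + 33124 = 60076 + 33124 = 93200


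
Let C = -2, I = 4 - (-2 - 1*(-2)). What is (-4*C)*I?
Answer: 32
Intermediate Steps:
I = 4 (I = 4 - (-2 + 2) = 4 - 1*0 = 4 + 0 = 4)
(-4*C)*I = -4*(-2)*4 = 8*4 = 32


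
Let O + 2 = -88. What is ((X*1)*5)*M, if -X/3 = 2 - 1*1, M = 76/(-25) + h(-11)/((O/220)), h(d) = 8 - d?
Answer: 11134/15 ≈ 742.27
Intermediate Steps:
O = -90 (O = -2 - 88 = -90)
M = -11134/225 (M = 76/(-25) + (8 - 1*(-11))/((-90/220)) = 76*(-1/25) + (8 + 11)/((-90*1/220)) = -76/25 + 19/(-9/22) = -76/25 + 19*(-22/9) = -76/25 - 418/9 = -11134/225 ≈ -49.484)
X = -3 (X = -3*(2 - 1*1) = -3*(2 - 1) = -3*1 = -3)
((X*1)*5)*M = (-3*1*5)*(-11134/225) = -3*5*(-11134/225) = -15*(-11134/225) = 11134/15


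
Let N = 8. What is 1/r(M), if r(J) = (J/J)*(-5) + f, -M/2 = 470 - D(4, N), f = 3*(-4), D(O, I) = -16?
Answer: -1/17 ≈ -0.058824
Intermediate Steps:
f = -12
M = -972 (M = -2*(470 - 1*(-16)) = -2*(470 + 16) = -2*486 = -972)
r(J) = -17 (r(J) = (J/J)*(-5) - 12 = 1*(-5) - 12 = -5 - 12 = -17)
1/r(M) = 1/(-17) = -1/17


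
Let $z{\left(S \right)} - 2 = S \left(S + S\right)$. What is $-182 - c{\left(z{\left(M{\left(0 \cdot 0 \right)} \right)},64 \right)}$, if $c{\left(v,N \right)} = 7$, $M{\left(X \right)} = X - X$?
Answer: $-189$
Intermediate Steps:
$M{\left(X \right)} = 0$
$z{\left(S \right)} = 2 + 2 S^{2}$ ($z{\left(S \right)} = 2 + S \left(S + S\right) = 2 + S 2 S = 2 + 2 S^{2}$)
$-182 - c{\left(z{\left(M{\left(0 \cdot 0 \right)} \right)},64 \right)} = -182 - 7 = -189$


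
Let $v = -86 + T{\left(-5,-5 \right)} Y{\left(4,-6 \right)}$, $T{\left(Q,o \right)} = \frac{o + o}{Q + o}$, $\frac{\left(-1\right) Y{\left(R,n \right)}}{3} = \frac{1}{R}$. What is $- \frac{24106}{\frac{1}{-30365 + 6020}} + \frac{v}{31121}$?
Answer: $\frac{73054751195533}{124484} \approx 5.8686 \cdot 10^{8}$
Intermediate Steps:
$Y{\left(R,n \right)} = - \frac{3}{R}$
$T{\left(Q,o \right)} = \frac{2 o}{Q + o}$
$v = - \frac{347}{4}$ ($v = -86 + 2 \left(-5\right) \frac{1}{-5 - 5} \left(- \frac{3}{4}\right) = -86 + 2 \left(-5\right) \frac{1}{-10} \left(\left(-3\right) \frac{1}{4}\right) = -86 + 2 \left(-5\right) \left(- \frac{1}{10}\right) \left(- \frac{3}{4}\right) = -86 + 1 \left(- \frac{3}{4}\right) = -86 - \frac{3}{4} = - \frac{347}{4} \approx -86.75$)
$- \frac{24106}{\frac{1}{-30365 + 6020}} + \frac{v}{31121} = - \frac{24106}{\frac{1}{-30365 + 6020}} - \frac{347}{4 \cdot 31121} = - \frac{24106}{\frac{1}{-24345}} - \frac{347}{124484} = - \frac{24106}{- \frac{1}{24345}} - \frac{347}{124484} = \left(-24106\right) \left(-24345\right) - \frac{347}{124484} = 586860570 - \frac{347}{124484} = \frac{73054751195533}{124484}$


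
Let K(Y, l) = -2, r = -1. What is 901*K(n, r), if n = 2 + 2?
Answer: -1802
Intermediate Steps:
n = 4
901*K(n, r) = 901*(-2) = -1802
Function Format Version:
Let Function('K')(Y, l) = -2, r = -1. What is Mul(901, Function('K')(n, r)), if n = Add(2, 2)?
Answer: -1802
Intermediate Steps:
n = 4
Mul(901, Function('K')(n, r)) = Mul(901, -2) = -1802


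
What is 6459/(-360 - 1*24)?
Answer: -2153/128 ≈ -16.820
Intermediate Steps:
6459/(-360 - 1*24) = 6459/(-360 - 24) = 6459/(-384) = 6459*(-1/384) = -2153/128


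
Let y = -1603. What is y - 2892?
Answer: -4495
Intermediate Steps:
y - 2892 = -1603 - 2892 = -4495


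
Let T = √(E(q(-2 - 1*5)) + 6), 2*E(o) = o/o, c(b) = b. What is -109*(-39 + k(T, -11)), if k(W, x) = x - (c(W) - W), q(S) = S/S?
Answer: 5450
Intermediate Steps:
q(S) = 1
E(o) = ½ (E(o) = (o/o)/2 = (½)*1 = ½)
T = √26/2 (T = √(½ + 6) = √(13/2) = √26/2 ≈ 2.5495)
k(W, x) = x (k(W, x) = x - (W - W) = x - 1*0 = x + 0 = x)
-109*(-39 + k(T, -11)) = -109*(-39 - 11) = -109*(-50) = 5450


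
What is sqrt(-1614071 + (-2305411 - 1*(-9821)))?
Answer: 7*I*sqrt(79789) ≈ 1977.3*I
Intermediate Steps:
sqrt(-1614071 + (-2305411 - 1*(-9821))) = sqrt(-1614071 + (-2305411 + 9821)) = sqrt(-1614071 - 2295590) = sqrt(-3909661) = 7*I*sqrt(79789)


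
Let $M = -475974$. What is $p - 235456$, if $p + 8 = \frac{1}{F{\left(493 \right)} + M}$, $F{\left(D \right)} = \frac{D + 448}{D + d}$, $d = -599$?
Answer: $- \frac{11880144216946}{50454185} \approx -2.3546 \cdot 10^{5}$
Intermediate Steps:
$F{\left(D \right)} = \frac{448 + D}{-599 + D}$ ($F{\left(D \right)} = \frac{D + 448}{D - 599} = \frac{448 + D}{-599 + D}$)
$p = - \frac{403633586}{50454185}$ ($p = -8 + \frac{1}{\frac{448 + 493}{-599 + 493} - 475974} = -8 + \frac{1}{\frac{1}{-106} \cdot 941 - 475974} = -8 + \frac{1}{\left(- \frac{1}{106}\right) 941 - 475974} = -8 + \frac{1}{- \frac{941}{106} - 475974} = -8 + \frac{1}{- \frac{50454185}{106}} = -8 - \frac{106}{50454185} = - \frac{403633586}{50454185} \approx -8.0$)
$p - 235456 = - \frac{403633586}{50454185} - 235456 = - \frac{11880144216946}{50454185}$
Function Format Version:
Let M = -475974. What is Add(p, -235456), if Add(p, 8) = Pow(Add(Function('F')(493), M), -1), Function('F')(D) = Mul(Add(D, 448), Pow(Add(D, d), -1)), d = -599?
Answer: Rational(-11880144216946, 50454185) ≈ -2.3546e+5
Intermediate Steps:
Function('F')(D) = Mul(Pow(Add(-599, D), -1), Add(448, D)) (Function('F')(D) = Mul(Add(D, 448), Pow(Add(D, -599), -1)) = Mul(Add(448, D), Pow(Add(-599, D), -1)) = Mul(Pow(Add(-599, D), -1), Add(448, D)))
p = Rational(-403633586, 50454185) (p = Add(-8, Pow(Add(Mul(Pow(Add(-599, 493), -1), Add(448, 493)), -475974), -1)) = Add(-8, Pow(Add(Mul(Pow(-106, -1), 941), -475974), -1)) = Add(-8, Pow(Add(Mul(Rational(-1, 106), 941), -475974), -1)) = Add(-8, Pow(Add(Rational(-941, 106), -475974), -1)) = Add(-8, Pow(Rational(-50454185, 106), -1)) = Add(-8, Rational(-106, 50454185)) = Rational(-403633586, 50454185) ≈ -8.0000)
Add(p, -235456) = Add(Rational(-403633586, 50454185), -235456) = Rational(-11880144216946, 50454185)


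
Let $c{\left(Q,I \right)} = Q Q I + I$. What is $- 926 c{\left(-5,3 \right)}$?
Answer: $-72228$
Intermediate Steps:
$c{\left(Q,I \right)} = I + I Q^{2}$ ($c{\left(Q,I \right)} = Q^{2} I + I = I Q^{2} + I = I + I Q^{2}$)
$- 926 c{\left(-5,3 \right)} = - 926 \cdot 3 \left(1 + \left(-5\right)^{2}\right) = - 926 \cdot 3 \left(1 + 25\right) = - 926 \cdot 3 \cdot 26 = \left(-926\right) 78 = -72228$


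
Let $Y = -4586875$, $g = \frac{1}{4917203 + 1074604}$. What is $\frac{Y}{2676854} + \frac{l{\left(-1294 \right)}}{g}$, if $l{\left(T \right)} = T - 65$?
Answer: $- \frac{21797262659893777}{2676854} \approx -8.1429 \cdot 10^{9}$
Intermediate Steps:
$g = \frac{1}{5991807} \approx 1.6689 \cdot 10^{-7}$
$l{\left(T \right)} = -65 + T$ ($l{\left(T \right)} = T - 65 = -65 + T$)
$\frac{Y}{2676854} + \frac{l{\left(-1294 \right)}}{g} = - \frac{4586875}{2676854} + \left(-65 - 1294\right) \frac{1}{\frac{1}{5991807}} = \left(-4586875\right) \frac{1}{2676854} - 8142865713 = - \frac{4586875}{2676854} - 8142865713 = - \frac{21797262659893777}{2676854}$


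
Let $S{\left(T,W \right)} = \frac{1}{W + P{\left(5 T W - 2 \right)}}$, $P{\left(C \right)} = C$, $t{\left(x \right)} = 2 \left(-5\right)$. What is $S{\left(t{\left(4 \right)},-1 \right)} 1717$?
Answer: $\frac{1717}{47} \approx 36.532$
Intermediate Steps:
$t{\left(x \right)} = -10$
$S{\left(T,W \right)} = \frac{1}{-2 + W + 5 T W}$ ($S{\left(T,W \right)} = \frac{1}{W + \left(5 T W - 2\right)} = \frac{1}{W + \left(-2 + 5 T W\right)} = \frac{1}{-2 + W + 5 T W}$)
$S{\left(t{\left(4 \right)},-1 \right)} 1717 = \frac{1}{-2 - 1 + 5 \left(-10\right) \left(-1\right)} 1717 = \frac{1}{-2 - 1 + 50} \cdot 1717 = \frac{1}{47} \cdot 1717 = \frac{1717}{47}$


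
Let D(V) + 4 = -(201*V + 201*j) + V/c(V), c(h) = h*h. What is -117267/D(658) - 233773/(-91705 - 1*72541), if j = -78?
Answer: 248835414693/102436452542 ≈ 2.4292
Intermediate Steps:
c(h) = h²
D(V) = 15674 + 1/V - 201*V (D(V) = -4 + (-(-15678 + 201*V) + V/(V²)) = -4 + (-(-15678 + 201*V) + V/V²) = -4 + (-201*(-78 + V) + 1/V) = -4 + ((15678 - 201*V) + 1/V) = -4 + (15678 + 1/V - 201*V) = 15674 + 1/V - 201*V)
-117267/D(658) - 233773/(-91705 - 1*72541) = -117267/(15674 + 1/658 - 201*658) - 233773/(-91705 - 1*72541) = -117267/(15674 + 1/658 - 132258) - 233773/(-91705 - 72541) = -117267/(-76712271/658) - 233773/(-164246) = -117267*(-658/76712271) - 233773*(-1/164246) = 25720562/25570757 + 233773/164246 = 248835414693/102436452542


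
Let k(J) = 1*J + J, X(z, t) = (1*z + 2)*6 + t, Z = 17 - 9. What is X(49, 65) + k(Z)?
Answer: 387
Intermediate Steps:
Z = 8
X(z, t) = 12 + t + 6*z (X(z, t) = (z + 2)*6 + t = (2 + z)*6 + t = (12 + 6*z) + t = 12 + t + 6*z)
k(J) = 2*J (k(J) = J + J = 2*J)
X(49, 65) + k(Z) = (12 + 65 + 6*49) + 2*8 = (12 + 65 + 294) + 16 = 371 + 16 = 387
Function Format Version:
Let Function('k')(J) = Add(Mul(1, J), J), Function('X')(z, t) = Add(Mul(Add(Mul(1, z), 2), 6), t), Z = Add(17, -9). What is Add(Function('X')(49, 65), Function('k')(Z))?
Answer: 387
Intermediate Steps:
Z = 8
Function('X')(z, t) = Add(12, t, Mul(6, z)) (Function('X')(z, t) = Add(Mul(Add(z, 2), 6), t) = Add(Mul(Add(2, z), 6), t) = Add(Add(12, Mul(6, z)), t) = Add(12, t, Mul(6, z)))
Function('k')(J) = Mul(2, J) (Function('k')(J) = Add(J, J) = Mul(2, J))
Add(Function('X')(49, 65), Function('k')(Z)) = Add(Add(12, 65, Mul(6, 49)), Mul(2, 8)) = Add(Add(12, 65, 294), 16) = Add(371, 16) = 387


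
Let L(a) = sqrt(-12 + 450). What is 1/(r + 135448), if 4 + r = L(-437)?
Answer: 22574/3057512783 - sqrt(438)/18345076698 ≈ 7.3820e-6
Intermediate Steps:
L(a) = sqrt(438)
r = -4 + sqrt(438) ≈ 16.928
1/(r + 135448) = 1/((-4 + sqrt(438)) + 135448) = 1/(135444 + sqrt(438))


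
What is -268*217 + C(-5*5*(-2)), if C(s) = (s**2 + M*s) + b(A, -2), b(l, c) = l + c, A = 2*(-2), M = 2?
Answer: -55562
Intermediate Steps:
A = -4
b(l, c) = c + l
C(s) = -6 + s**2 + 2*s (C(s) = (s**2 + 2*s) + (-2 - 4) = (s**2 + 2*s) - 6 = -6 + s**2 + 2*s)
-268*217 + C(-5*5*(-2)) = -268*217 + (-6 + (-5*5*(-2))**2 + 2*(-5*5*(-2))) = -58156 + (-6 + (-25*(-2))**2 + 2*(-25*(-2))) = -58156 + (-6 + 50**2 + 2*50) = -58156 + (-6 + 2500 + 100) = -58156 + 2594 = -55562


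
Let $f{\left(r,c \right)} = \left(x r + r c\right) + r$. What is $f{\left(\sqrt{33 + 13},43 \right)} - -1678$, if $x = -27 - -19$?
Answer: $1678 + 36 \sqrt{46} \approx 1922.2$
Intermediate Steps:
$x = -8$ ($x = -27 + 19 = -8$)
$f{\left(r,c \right)} = - 7 r + c r$ ($f{\left(r,c \right)} = \left(- 8 r + r c\right) + r = \left(- 8 r + c r\right) + r = - 7 r + c r$)
$f{\left(\sqrt{33 + 13},43 \right)} - -1678 = \sqrt{33 + 13} \left(-7 + 43\right) - -1678 = \sqrt{46} \cdot 36 + 1678 = 36 \sqrt{46} + 1678 = 1678 + 36 \sqrt{46}$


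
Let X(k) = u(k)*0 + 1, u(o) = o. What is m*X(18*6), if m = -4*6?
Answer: -24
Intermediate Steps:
m = -24
X(k) = 1 (X(k) = k*0 + 1 = 0 + 1 = 1)
m*X(18*6) = -24*1 = -24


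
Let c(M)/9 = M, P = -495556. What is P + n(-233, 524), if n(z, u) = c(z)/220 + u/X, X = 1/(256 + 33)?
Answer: -75708497/220 ≈ -3.4413e+5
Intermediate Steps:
c(M) = 9*M
X = 1/289 ≈ 0.0034602
n(z, u) = 289*u + 9*z/220 (n(z, u) = (9*z)/220 + u/(1/289) = (9*z)*(1/220) + u*289 = 9*z/220 + 289*u = 289*u + 9*z/220)
P + n(-233, 524) = -495556 + (289*524 + (9/220)*(-233)) = -495556 + (151436 - 2097/220) = -495556 + 33313823/220 = -75708497/220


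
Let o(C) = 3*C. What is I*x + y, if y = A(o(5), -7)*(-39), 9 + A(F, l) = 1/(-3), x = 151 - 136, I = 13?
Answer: 559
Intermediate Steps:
x = 15
A(F, l) = -28/3 (A(F, l) = -9 + 1/(-3) = -9 - ⅓ = -28/3)
y = 364 (y = -28/3*(-39) = 364)
I*x + y = 13*15 + 364 = 195 + 364 = 559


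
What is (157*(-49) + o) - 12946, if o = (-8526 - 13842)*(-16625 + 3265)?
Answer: 298815841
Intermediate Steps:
o = 298836480 (o = -22368*(-13360) = 298836480)
(157*(-49) + o) - 12946 = (157*(-49) + 298836480) - 12946 = (-7693 + 298836480) - 12946 = 298828787 - 12946 = 298815841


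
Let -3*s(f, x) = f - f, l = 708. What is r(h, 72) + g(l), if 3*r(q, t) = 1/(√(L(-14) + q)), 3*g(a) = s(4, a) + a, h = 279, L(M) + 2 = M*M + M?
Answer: 236 + √51/459 ≈ 236.02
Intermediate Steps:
L(M) = -2 + M + M² (L(M) = -2 + (M*M + M) = -2 + (M² + M) = -2 + (M + M²) = -2 + M + M²)
s(f, x) = 0 (s(f, x) = -(f - f)/3 = -⅓*0 = 0)
g(a) = a/3 (g(a) = (0 + a)/3 = a/3)
r(q, t) = 1/(3*√(180 + q)) (r(q, t) = 1/(3*(√((-2 - 14 + (-14)²) + q))) = 1/(3*(√((-2 - 14 + 196) + q))) = 1/(3*(√(180 + q))) = 1/(3*√(180 + q)))
r(h, 72) + g(l) = 1/(3*√(180 + 279)) + (⅓)*708 = 1/(3*√459) + 236 = (√51/153)/3 + 236 = √51/459 + 236 = 236 + √51/459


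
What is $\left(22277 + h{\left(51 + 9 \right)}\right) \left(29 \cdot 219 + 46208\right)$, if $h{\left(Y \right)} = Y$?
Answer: $1174010383$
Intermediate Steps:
$\left(22277 + h{\left(51 + 9 \right)}\right) \left(29 \cdot 219 + 46208\right) = \left(22277 + \left(51 + 9\right)\right) \left(29 \cdot 219 + 46208\right) = \left(22277 + 60\right) \left(6351 + 46208\right) = 22337 \cdot 52559 = 1174010383$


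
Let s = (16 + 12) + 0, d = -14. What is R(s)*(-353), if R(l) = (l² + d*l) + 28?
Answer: -148260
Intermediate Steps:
s = 28 (s = 28 + 0 = 28)
R(l) = 28 + l² - 14*l (R(l) = (l² - 14*l) + 28 = 28 + l² - 14*l)
R(s)*(-353) = (28 + 28² - 14*28)*(-353) = (28 + 784 - 392)*(-353) = 420*(-353) = -148260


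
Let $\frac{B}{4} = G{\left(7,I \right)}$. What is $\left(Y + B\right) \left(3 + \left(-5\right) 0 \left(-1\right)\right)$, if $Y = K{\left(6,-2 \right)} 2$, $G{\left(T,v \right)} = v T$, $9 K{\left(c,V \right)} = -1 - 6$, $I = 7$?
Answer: $\frac{1750}{3} \approx 583.33$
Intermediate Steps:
$K{\left(c,V \right)} = - \frac{7}{9}$ ($K{\left(c,V \right)} = \frac{-1 - 6}{9} = \frac{1}{9} \left(-7\right) = - \frac{7}{9}$)
$G{\left(T,v \right)} = T v$
$B = 196$ ($B = 4 \cdot 7 \cdot 7 = 4 \cdot 49 = 196$)
$Y = - \frac{14}{9}$ ($Y = \left(- \frac{7}{9}\right) 2 = - \frac{14}{9} \approx -1.5556$)
$\left(Y + B\right) \left(3 + \left(-5\right) 0 \left(-1\right)\right) = \left(- \frac{14}{9} + 196\right) \left(3 + \left(-5\right) 0 \left(-1\right)\right) = \frac{1750 \left(3 + 0 \left(-1\right)\right)}{9} = \frac{1750 \left(3 + 0\right)}{9} = \frac{1750}{9} \cdot 3 = \frac{1750}{3}$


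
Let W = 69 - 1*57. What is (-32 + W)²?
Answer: 400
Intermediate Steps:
W = 12 (W = 69 - 57 = 12)
(-32 + W)² = (-32 + 12)² = (-20)² = 400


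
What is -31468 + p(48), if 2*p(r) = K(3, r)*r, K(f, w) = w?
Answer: -30316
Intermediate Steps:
p(r) = r**2/2 (p(r) = (r*r)/2 = r**2/2)
-31468 + p(48) = -31468 + (1/2)*48**2 = -31468 + (1/2)*2304 = -31468 + 1152 = -30316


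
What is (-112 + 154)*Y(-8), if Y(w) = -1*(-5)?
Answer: 210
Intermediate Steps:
Y(w) = 5
(-112 + 154)*Y(-8) = (-112 + 154)*5 = 42*5 = 210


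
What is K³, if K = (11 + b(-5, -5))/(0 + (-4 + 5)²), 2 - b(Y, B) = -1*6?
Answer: 6859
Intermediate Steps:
b(Y, B) = 8 (b(Y, B) = 2 - (-1)*6 = 2 - 1*(-6) = 2 + 6 = 8)
K = 19 (K = (11 + 8)/(0 + (-4 + 5)²) = 19/(0 + 1²) = 19/(0 + 1) = 19/1 = 19*1 = 19)
K³ = 19³ = 6859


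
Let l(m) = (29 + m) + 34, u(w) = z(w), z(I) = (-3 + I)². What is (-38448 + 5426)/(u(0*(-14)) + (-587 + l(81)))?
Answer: 16511/217 ≈ 76.088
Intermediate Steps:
u(w) = (-3 + w)²
l(m) = 63 + m
(-38448 + 5426)/(u(0*(-14)) + (-587 + l(81))) = (-38448 + 5426)/((-3 + 0*(-14))² + (-587 + (63 + 81))) = -33022/((-3 + 0)² + (-587 + 144)) = -33022/((-3)² - 443) = -33022/(9 - 443) = -33022/(-434) = -33022*(-1/434) = 16511/217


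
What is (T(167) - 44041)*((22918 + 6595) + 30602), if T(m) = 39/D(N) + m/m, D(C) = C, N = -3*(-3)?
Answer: -7941612305/3 ≈ -2.6472e+9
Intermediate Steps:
N = 9
T(m) = 16/3 (T(m) = 39/9 + m/m = 39*(⅑) + 1 = 13/3 + 1 = 16/3)
(T(167) - 44041)*((22918 + 6595) + 30602) = (16/3 - 44041)*((22918 + 6595) + 30602) = -132107*(29513 + 30602)/3 = -132107/3*60115 = -7941612305/3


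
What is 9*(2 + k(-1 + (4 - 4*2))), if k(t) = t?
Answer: -27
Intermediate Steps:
9*(2 + k(-1 + (4 - 4*2))) = 9*(2 + (-1 + (4 - 4*2))) = 9*(2 + (-1 + (4 - 8))) = 9*(2 + (-1 - 4)) = 9*(2 - 5) = 9*(-3) = -27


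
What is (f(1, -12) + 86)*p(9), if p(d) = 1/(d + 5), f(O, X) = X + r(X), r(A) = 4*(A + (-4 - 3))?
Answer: -⅐ ≈ -0.14286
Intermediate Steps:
r(A) = -28 + 4*A (r(A) = 4*(A - 7) = 4*(-7 + A) = -28 + 4*A)
f(O, X) = -28 + 5*X (f(O, X) = X + (-28 + 4*X) = -28 + 5*X)
p(d) = 1/(5 + d)
(f(1, -12) + 86)*p(9) = ((-28 + 5*(-12)) + 86)/(5 + 9) = ((-28 - 60) + 86)/14 = (-88 + 86)*(1/14) = -2*1/14 = -⅐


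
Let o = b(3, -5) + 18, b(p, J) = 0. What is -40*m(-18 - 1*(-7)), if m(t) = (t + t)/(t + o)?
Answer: 880/7 ≈ 125.71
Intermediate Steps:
o = 18 (o = 0 + 18 = 18)
m(t) = 2*t/(18 + t) (m(t) = (t + t)/(t + 18) = (2*t)/(18 + t) = 2*t/(18 + t))
-40*m(-18 - 1*(-7)) = -80*(-18 - 1*(-7))/(18 + (-18 - 1*(-7))) = -80*(-18 + 7)/(18 + (-18 + 7)) = -80*(-11)/(18 - 11) = -80*(-11)/7 = -40*(-22/7) = 880/7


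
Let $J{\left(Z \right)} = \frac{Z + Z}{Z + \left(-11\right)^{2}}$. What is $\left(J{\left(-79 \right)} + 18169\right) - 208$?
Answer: $\frac{377102}{21} \approx 17957.0$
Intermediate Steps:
$J{\left(Z \right)} = \frac{2 Z}{121 + Z}$ ($J{\left(Z \right)} = \frac{2 Z}{Z + 121} = \frac{2 Z}{121 + Z}$)
$\left(J{\left(-79 \right)} + 18169\right) - 208 = \left(2 \left(-79\right) \frac{1}{121 - 79} + 18169\right) - 208 = \left(2 \left(-79\right) \frac{1}{42} + 18169\right) - 208 = \left(- \frac{79}{21} + 18169\right) - 208 = \frac{381470}{21} - 208 = \frac{377102}{21}$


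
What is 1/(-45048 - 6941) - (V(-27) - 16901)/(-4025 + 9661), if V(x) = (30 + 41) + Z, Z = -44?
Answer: 438628375/146505002 ≈ 2.9939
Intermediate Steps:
V(x) = 27 (V(x) = (30 + 41) - 44 = 71 - 44 = 27)
1/(-45048 - 6941) - (V(-27) - 16901)/(-4025 + 9661) = 1/(-45048 - 6941) - (27 - 16901)/(-4025 + 9661) = 1/(-51989) - (-16874)/5636 = -1/51989 - (-16874)/5636 = -1/51989 - 1*(-8437/2818) = -1/51989 + 8437/2818 = 438628375/146505002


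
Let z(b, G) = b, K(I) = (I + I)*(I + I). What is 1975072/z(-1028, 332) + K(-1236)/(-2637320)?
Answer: -162974336656/84723905 ≈ -1923.6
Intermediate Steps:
K(I) = 4*I**2 (K(I) = (2*I)*(2*I) = 4*I**2)
1975072/z(-1028, 332) + K(-1236)/(-2637320) = 1975072/(-1028) + (4*(-1236)**2)/(-2637320) = 1975072*(-1/1028) + (4*1527696)*(-1/2637320) = -493768/257 + 6110784*(-1/2637320) = -493768/257 - 763848/329665 = -162974336656/84723905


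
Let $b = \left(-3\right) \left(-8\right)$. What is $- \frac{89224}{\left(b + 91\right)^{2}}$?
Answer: $- \frac{89224}{13225} \approx -6.7466$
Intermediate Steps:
$b = 24$
$- \frac{89224}{\left(b + 91\right)^{2}} = - \frac{89224}{\left(24 + 91\right)^{2}} = - \frac{89224}{115^{2}} = - \frac{89224}{13225}$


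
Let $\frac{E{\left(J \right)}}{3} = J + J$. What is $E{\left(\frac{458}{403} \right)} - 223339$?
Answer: $- \frac{90002869}{403} \approx -2.2333 \cdot 10^{5}$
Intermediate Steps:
$E{\left(J \right)} = 6 J$ ($E{\left(J \right)} = 3 \left(J + J\right) = 3 \cdot 2 J = 6 J$)
$E{\left(\frac{458}{403} \right)} - 223339 = 6 \cdot \frac{458}{403} - 223339 = \frac{2748}{403} - 223339 = - \frac{90002869}{403}$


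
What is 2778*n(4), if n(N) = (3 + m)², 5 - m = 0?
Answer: 177792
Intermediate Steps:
m = 5 (m = 5 - 1*0 = 5 + 0 = 5)
n(N) = 64 (n(N) = (3 + 5)² = 8² = 64)
2778*n(4) = 2778*64 = 177792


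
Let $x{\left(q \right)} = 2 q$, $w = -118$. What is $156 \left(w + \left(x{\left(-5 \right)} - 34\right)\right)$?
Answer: $-25272$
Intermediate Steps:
$156 \left(w + \left(x{\left(-5 \right)} - 34\right)\right) = 156 \left(-118 + \left(2 \left(-5\right) - 34\right)\right) = 156 \left(-118 - 44\right) = 156 \left(-162\right) = -25272$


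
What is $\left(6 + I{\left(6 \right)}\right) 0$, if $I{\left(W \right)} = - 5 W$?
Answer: $0$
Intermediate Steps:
$\left(6 + I{\left(6 \right)}\right) 0 = \left(6 - 30\right) 0 = \left(-24\right) 0 = 0$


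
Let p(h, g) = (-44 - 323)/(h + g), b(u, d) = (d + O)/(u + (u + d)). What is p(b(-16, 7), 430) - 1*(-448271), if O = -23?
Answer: 4826076411/10766 ≈ 4.4827e+5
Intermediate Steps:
b(u, d) = (-23 + d)/(d + 2*u) (b(u, d) = (d - 23)/(u + (u + d)) = (-23 + d)/(u + (d + u)) = (-23 + d)/(d + 2*u))
p(h, g) = -367/(g + h)
p(b(-16, 7), 430) - 1*(-448271) = -367/(430 + (-23 + 7)/(7 + 2*(-16))) - 1*(-448271) = -367/(430 - 16/(7 - 32)) + 448271 = -367/(430 - 16/(-25)) + 448271 = -367/(430 - 1/25*(-16)) + 448271 = -367/(430 + 16/25) + 448271 = -367/10766/25 + 448271 = -367*25/10766 + 448271 = -9175/10766 + 448271 = 4826076411/10766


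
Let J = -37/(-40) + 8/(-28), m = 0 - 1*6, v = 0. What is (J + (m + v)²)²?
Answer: 105247081/78400 ≈ 1342.4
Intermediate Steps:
m = -6 (m = 0 - 6 = -6)
J = 179/280 (J = -37*(-1/40) + 8*(-1/28) = 37/40 - 2/7 = 179/280 ≈ 0.63929)
(J + (m + v)²)² = (179/280 + (-6 + 0)²)² = (179/280 + (-6)²)² = (179/280 + 36)² = (10259/280)² = 105247081/78400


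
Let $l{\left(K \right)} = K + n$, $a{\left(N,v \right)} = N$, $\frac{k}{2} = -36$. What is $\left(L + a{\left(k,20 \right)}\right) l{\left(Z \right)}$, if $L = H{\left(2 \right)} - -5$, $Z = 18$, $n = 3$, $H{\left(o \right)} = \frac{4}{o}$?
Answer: $-1365$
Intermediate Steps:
$k = -72$ ($k = 2 \left(-36\right) = -72$)
$l{\left(K \right)} = 3 + K$ ($l{\left(K \right)} = K + 3 = 3 + K$)
$L = 7$ ($L = \frac{4}{2} - -5 = 4 \cdot \frac{1}{2} + 5 = 2 + 5 = 7$)
$\left(L + a{\left(k,20 \right)}\right) l{\left(Z \right)} = \left(7 - 72\right) \left(3 + 18\right) = \left(-65\right) 21 = -1365$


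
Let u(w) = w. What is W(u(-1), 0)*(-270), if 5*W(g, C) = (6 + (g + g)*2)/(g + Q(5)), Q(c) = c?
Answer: -27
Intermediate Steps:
W(g, C) = (6 + 4*g)/(5*(5 + g)) (W(g, C) = ((6 + (g + g)*2)/(g + 5))/5 = ((6 + (2*g)*2)/(5 + g))/5 = ((6 + 4*g)/(5 + g))/5 = (6 + 4*g)/(5*(5 + g)))
W(u(-1), 0)*(-270) = (2*(3 + 2*(-1))/(5*(5 - 1)))*(-270) = ((⅖)*(3 - 2)/4)*(-270) = ((⅖)*(¼)*1)*(-270) = (⅒)*(-270) = -27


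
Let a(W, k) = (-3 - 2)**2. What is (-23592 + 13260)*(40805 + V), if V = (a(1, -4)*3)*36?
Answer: -449493660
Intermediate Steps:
a(W, k) = 25 (a(W, k) = (-5)**2 = 25)
V = 2700 (V = (25*3)*36 = 75*36 = 2700)
(-23592 + 13260)*(40805 + V) = (-23592 + 13260)*(40805 + 2700) = -10332*43505 = -449493660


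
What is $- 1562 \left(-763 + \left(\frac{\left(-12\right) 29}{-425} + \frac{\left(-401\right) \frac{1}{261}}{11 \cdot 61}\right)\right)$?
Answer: $\frac{8055635840404}{6766425} \approx 1.1905 \cdot 10^{6}$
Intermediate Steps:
$- 1562 \left(-763 + \left(\frac{\left(-12\right) 29}{-425} + \frac{\left(-401\right) \frac{1}{261}}{11 \cdot 61}\right)\right) = - 1562 \left(-763 + \left(\left(-348\right) \left(- \frac{1}{425}\right) + \frac{\left(-401\right) \frac{1}{261}}{671}\right)\right) = - 1562 \left(-763 + \left(\frac{348}{425} - \frac{401}{175131}\right)\right) = - 1562 \left(-763 + \frac{60775163}{74430675}\right) = \left(-1562\right) \left(- \frac{56729829862}{74430675}\right) = \frac{8055635840404}{6766425}$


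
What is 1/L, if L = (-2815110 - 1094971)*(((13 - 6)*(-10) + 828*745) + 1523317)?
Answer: -1/8367991718667 ≈ -1.1950e-13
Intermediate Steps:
L = -8367991718667 (L = -3910081*((7*(-10) + 616860) + 1523317) = -3910081*((-70 + 616860) + 1523317) = -3910081*(616790 + 1523317) = -3910081*2140107 = -8367991718667)
1/L = 1/(-8367991718667) = -1/8367991718667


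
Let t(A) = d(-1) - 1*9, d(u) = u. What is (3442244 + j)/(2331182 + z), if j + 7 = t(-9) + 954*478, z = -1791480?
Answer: 3898239/539702 ≈ 7.2229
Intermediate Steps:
t(A) = -10 (t(A) = -1 - 1*9 = -1 - 9 = -10)
j = 455995 (j = -7 + (-10 + 954*478) = -7 + (-10 + 456012) = -7 + 456002 = 455995)
(3442244 + j)/(2331182 + z) = (3442244 + 455995)/(2331182 - 1791480) = 3898239/539702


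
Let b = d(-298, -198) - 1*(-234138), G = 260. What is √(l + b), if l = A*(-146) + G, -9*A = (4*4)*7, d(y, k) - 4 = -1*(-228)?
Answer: √2128022/3 ≈ 486.26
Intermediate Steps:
d(y, k) = 232 (d(y, k) = 4 - 1*(-228) = 4 + 228 = 232)
A = -112/9 (A = -4*4*7/9 = -16*7/9 = -⅑*112 = -112/9 ≈ -12.444)
b = 234370 (b = 232 - 1*(-234138) = 232 + 234138 = 234370)
l = 18692/9 (l = -112/9*(-146) + 260 = 16352/9 + 260 = 18692/9 ≈ 2076.9)
√(l + b) = √(18692/9 + 234370) = √(2128022/9) = √2128022/3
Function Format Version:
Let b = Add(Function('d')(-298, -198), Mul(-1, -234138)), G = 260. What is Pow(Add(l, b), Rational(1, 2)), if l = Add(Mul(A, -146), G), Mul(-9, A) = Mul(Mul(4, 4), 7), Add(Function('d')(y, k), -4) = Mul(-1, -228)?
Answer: Mul(Rational(1, 3), Pow(2128022, Rational(1, 2))) ≈ 486.26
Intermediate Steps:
Function('d')(y, k) = 232 (Function('d')(y, k) = Add(4, Mul(-1, -228)) = Add(4, 228) = 232)
A = Rational(-112, 9) (A = Mul(Rational(-1, 9), Mul(Mul(4, 4), 7)) = Mul(Rational(-1, 9), Mul(16, 7)) = Mul(Rational(-1, 9), 112) = Rational(-112, 9) ≈ -12.444)
b = 234370 (b = Add(232, Mul(-1, -234138)) = Add(232, 234138) = 234370)
l = Rational(18692, 9) (l = Add(Mul(Rational(-112, 9), -146), 260) = Add(Rational(16352, 9), 260) = Rational(18692, 9) ≈ 2076.9)
Pow(Add(l, b), Rational(1, 2)) = Pow(Add(Rational(18692, 9), 234370), Rational(1, 2)) = Pow(Rational(2128022, 9), Rational(1, 2)) = Mul(Rational(1, 3), Pow(2128022, Rational(1, 2)))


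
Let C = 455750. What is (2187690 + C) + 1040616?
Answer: 3684056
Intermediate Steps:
(2187690 + C) + 1040616 = (2187690 + 455750) + 1040616 = 2643440 + 1040616 = 3684056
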